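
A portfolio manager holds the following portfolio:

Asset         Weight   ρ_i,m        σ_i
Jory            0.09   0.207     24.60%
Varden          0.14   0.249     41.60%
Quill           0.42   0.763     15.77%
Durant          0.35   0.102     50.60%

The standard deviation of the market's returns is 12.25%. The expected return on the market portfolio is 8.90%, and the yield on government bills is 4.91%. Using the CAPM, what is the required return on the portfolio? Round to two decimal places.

7.77%

β_Jory = 0.207 × 24.60% / 12.25% = 0.4157
β_Varden = 0.249 × 41.60% / 12.25% = 0.8456
β_Quill = 0.763 × 15.77% / 12.25% = 0.9822
β_Durant = 0.102 × 50.60% / 12.25% = 0.4213
β_P = Σ w_i β_i = 0.09×0.4157 + 0.14×0.8456 + 0.42×0.9822 + 0.35×0.4213 = 0.7158
MRP = 8.90% − 4.91% = 3.99%
E(R_P) = R_f + β_P × MRP = 4.91% + 0.7158 × 3.99% = 7.77%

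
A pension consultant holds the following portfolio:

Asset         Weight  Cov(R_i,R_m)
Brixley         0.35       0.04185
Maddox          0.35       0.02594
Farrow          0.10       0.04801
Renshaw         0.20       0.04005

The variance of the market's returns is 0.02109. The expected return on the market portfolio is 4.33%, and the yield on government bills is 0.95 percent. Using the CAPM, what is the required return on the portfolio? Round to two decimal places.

β_Brixley = 0.04185 / 0.02109 = 1.9844
β_Maddox = 0.02594 / 0.02109 = 1.2300
β_Farrow = 0.04801 / 0.02109 = 2.2764
β_Renshaw = 0.04005 / 0.02109 = 1.8990
β_P = Σ w_i β_i = 0.35×1.9844 + 0.35×1.2300 + 0.10×2.2764 + 0.20×1.8990 = 1.7325
MRP = 4.33% − 0.95% = 3.38%
E(R_P) = R_f + β_P × MRP = 0.95% + 1.7325 × 3.38% = 6.81%

6.81%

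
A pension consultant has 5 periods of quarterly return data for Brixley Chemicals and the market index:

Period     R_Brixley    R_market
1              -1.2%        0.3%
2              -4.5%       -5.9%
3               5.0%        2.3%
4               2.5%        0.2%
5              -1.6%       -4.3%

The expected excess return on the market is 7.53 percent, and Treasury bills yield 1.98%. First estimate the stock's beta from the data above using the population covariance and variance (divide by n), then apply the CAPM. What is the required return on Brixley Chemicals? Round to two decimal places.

Mean R_i = (-1.2 − 4.5 + 5.0 + 2.5 − 1.6) / 5 = 0.0400%
Mean R_m = (0.3 − 5.9 + 2.3 + 0.2 − 4.3) / 5 = -1.4800%
Σ(R_i − R̄_i)(R_m − R̄_m) = 45.3660  ⇒  Cov = 45.3660 / 5 = 9.0732
Σ(R_m − R̄_m)² = 47.7680  ⇒  Var(R_m) = 47.7680 / 5 = 9.5536
β = Cov / Var(R_m) = 9.0732 / 9.5536 = 0.9497
E(R) = R_f + β × MRP = 1.98% + 0.9497 × 7.53% = 9.13%

9.13%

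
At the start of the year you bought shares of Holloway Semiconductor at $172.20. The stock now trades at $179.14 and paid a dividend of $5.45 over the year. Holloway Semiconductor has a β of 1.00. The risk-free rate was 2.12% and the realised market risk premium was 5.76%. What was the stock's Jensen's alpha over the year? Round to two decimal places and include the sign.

Realised HPR = (P1 + D1 − P0) / P0 = (179.14 + 5.45 − 172.20) / 172.20 = 12.39 / 172.20 = 7.1951%
CAPM required = R_f + β·MRP = 2.12% + 1.00 × 5.76% = 7.8800%
α = realised − required = 7.1951% − 7.8800% = -0.68%

-0.68%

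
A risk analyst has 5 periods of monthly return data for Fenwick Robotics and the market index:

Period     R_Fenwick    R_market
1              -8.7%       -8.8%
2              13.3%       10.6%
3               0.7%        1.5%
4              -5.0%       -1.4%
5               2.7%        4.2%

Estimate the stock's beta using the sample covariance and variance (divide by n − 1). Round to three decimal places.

Mean R_i = (-8.7 + 13.3 + 0.7 − 5.0 + 2.7) / 5 = 0.6000%
Mean R_m = (-8.8 + 10.6 + 1.5 − 1.4 + 4.2) / 5 = 1.2200%
Σ(R_i − R̄_i)(R_m − R̄_m) = 233.2700  ⇒  Cov = 233.2700 / 4 = 58.3175
Σ(R_m − R̄_m)² = 204.2080  ⇒  Var(R_m) = 204.2080 / 4 = 51.0520
β = Cov / Var(R_m) = 58.3175 / 51.0520 = 1.1423

1.142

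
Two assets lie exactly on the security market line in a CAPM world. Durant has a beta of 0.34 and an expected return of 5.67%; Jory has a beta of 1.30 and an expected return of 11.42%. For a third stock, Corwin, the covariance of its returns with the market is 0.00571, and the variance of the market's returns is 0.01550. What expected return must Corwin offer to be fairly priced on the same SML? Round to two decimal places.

MRP = (11.42% − 5.67%) / (1.30 − 0.34) = 5.9896%
R_f = 5.67% − 0.34 × 5.9896% = 3.6335%
β_Corwin = Cov / Var(R_m) = 0.00571 / 0.01550 = 0.3684
E(R_Corwin) = R_f + β × MRP = 3.6335% + 0.3684 × 5.9896% = 5.84%

5.84%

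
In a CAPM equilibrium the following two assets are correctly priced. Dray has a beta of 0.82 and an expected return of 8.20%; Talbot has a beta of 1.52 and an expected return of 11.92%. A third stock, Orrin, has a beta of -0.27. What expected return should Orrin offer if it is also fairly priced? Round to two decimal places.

MRP (SML slope) = (11.92% − 8.20%) / (1.52 − 0.82) = 3.72% / 0.70 = 5.3143%
R_f (intercept) = 8.20% − 0.82 × 5.3143% = 3.8423%
E(R_Orrin) = R_f + β × MRP = 3.8423% + -0.27 × 5.3143% = 2.41%

2.41%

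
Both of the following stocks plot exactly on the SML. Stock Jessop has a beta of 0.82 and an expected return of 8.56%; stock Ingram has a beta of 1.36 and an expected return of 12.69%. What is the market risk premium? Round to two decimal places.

7.65%

Both satisfy E(R) = R_f + β·MRP, so the slope of the SML is
MRP = (12.69% − 8.56%) / (1.36 − 0.82) = 4.13% / 0.54 = 7.6481%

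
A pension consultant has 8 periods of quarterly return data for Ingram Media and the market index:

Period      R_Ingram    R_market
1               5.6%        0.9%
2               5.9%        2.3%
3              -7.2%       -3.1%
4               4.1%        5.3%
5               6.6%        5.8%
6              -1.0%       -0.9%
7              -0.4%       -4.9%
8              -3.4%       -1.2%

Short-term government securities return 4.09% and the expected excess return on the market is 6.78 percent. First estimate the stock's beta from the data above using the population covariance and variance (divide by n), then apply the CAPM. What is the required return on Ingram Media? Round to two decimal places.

Mean R_i = (5.6 + 5.9 − 7.2 + 4.1 + 6.6 − 1.0 − 0.4 − 3.4) / 8 = 1.2750%
Mean R_m = (0.9 + 2.3 − 3.1 + 5.3 + 5.8 − 0.9 − 4.9 − 1.2) / 8 = 0.5250%
Σ(R_i − R̄_i)(R_m − R̄_m) = 102.5250  ⇒  Cov = 102.5250 / 8 = 12.8156
Σ(R_m − R̄_m)² = 101.4950  ⇒  Var(R_m) = 101.4950 / 8 = 12.6869
β = Cov / Var(R_m) = 12.8156 / 12.6869 = 1.0101
E(R) = R_f + β × MRP = 4.09% + 1.0101 × 6.78% = 10.94%

10.94%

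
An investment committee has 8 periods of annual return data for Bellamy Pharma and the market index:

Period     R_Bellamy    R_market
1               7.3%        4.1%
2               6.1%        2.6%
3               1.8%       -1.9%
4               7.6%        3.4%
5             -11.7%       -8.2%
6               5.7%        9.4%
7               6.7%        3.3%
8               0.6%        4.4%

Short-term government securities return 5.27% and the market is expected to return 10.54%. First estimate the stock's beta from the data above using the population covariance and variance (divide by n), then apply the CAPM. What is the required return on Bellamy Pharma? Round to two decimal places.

10.62%

Mean R_i = (7.3 + 6.1 + 1.8 + 7.6 − 11.7 + 5.7 + 6.7 + 0.6) / 8 = 3.0125%
Mean R_m = (4.1 + 2.6 − 1.9 + 3.4 − 8.2 + 9.4 + 3.3 + 4.4) / 8 = 2.1375%
Σ(R_i − R̄_i)(R_m − R̄_m) = 190.9663  ⇒  Cov = 190.9663 / 8 = 23.8708
Σ(R_m − R̄_m)² = 188.0388  ⇒  Var(R_m) = 188.0388 / 8 = 23.5049
β = Cov / Var(R_m) = 23.8708 / 23.5049 = 1.0156
MRP = 10.54% − 5.27% = 5.27%
E(R) = R_f + β × MRP = 5.27% + 1.0156 × 5.27% = 10.62%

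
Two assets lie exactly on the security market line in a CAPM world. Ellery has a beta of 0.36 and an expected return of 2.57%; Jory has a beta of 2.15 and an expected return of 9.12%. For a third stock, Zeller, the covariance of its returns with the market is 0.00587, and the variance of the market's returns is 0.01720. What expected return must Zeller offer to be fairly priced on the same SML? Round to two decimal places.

MRP = (9.12% − 2.57%) / (2.15 − 0.36) = 3.6592%
R_f = 2.57% − 0.36 × 3.6592% = 1.2527%
β_Zeller = Cov / Var(R_m) = 0.00587 / 0.01720 = 0.3413
E(R_Zeller) = R_f + β × MRP = 1.2527% + 0.3413 × 3.6592% = 2.50%

2.50%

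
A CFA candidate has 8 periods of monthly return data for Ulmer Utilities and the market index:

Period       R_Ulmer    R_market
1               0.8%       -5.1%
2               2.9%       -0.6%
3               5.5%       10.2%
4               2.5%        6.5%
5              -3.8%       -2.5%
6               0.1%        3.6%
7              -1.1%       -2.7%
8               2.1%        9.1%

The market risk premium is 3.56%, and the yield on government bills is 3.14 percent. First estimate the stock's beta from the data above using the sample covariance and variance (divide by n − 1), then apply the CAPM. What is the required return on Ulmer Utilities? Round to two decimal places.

Mean R_i = (0.8 + 2.9 + 5.5 + 2.5 − 3.8 + 0.1 − 1.1 + 2.1) / 8 = 1.1250%
Mean R_m = (-5.1 − 0.6 + 10.2 + 6.5 − 2.5 + 3.6 − 2.7 + 9.1) / 8 = 2.3125%
Σ(R_i − R̄_i)(R_m − R̄_m) = 77.6575  ⇒  Cov = 77.6575 / 7 = 11.0939
Σ(R_m − R̄_m)² = 239.1888  ⇒  Var(R_m) = 239.1888 / 7 = 34.1698
β = Cov / Var(R_m) = 11.0939 / 34.1698 = 0.3247
E(R) = R_f + β × MRP = 3.14% + 0.3247 × 3.56% = 4.30%

4.30%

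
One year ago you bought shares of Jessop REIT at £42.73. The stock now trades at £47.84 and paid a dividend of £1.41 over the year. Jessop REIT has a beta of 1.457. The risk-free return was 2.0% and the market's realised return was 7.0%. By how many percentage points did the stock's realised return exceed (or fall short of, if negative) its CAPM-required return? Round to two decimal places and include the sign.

Realised HPR = (P1 + D1 − P0) / P0 = (47.84 + 1.41 − 42.73) / 42.73 = 6.52 / 42.73 = 15.2586%
MRP = 7.0% − 2.0% = 5.00%
CAPM required = R_f + β·MRP = 2.0% + 1.457 × 5.0% = 9.2850%
α = realised − required = 15.2586% − 9.2850% = +5.97%

+5.97%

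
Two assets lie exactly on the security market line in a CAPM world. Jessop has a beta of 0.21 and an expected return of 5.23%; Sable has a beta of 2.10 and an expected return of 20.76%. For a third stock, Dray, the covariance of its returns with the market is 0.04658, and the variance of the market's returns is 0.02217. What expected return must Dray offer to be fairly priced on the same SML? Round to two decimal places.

20.77%

MRP = (20.76% − 5.23%) / (2.10 − 0.21) = 8.2169%
R_f = 5.23% − 0.21 × 8.2169% = 3.5045%
β_Dray = Cov / Var(R_m) = 0.04658 / 0.02217 = 2.1010
E(R_Dray) = R_f + β × MRP = 3.5045% + 2.1010 × 8.2169% = 20.77%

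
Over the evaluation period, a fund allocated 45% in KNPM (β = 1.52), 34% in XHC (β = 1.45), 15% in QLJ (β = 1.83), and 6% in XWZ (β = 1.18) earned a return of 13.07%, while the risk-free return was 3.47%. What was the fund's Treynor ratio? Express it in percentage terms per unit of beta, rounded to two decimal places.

6.31%

β_P = 0.45×1.52 + 0.34×1.45 + 0.15×1.83 + 0.06×1.18 = 1.5223
Treynor = (R_P − R_f) / β_P = (13.07% − 3.47%) / 1.5223 = 9.60% / 1.5223 = 6.31%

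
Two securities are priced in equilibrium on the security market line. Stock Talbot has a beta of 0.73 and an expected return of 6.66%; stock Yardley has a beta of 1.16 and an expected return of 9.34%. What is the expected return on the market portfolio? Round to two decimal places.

8.34%

Both satisfy E(R) = R_f + β·MRP, so the slope of the SML is
MRP = (9.34% − 6.66%) / (1.16 − 0.73) = 2.68% / 0.43 = 6.2326%
R_f = E(R_Talbot) − β_Talbot·MRP = 6.66% − 0.73 × 6.2326% = 2.1102%
E(R_m) = R_f + MRP = 2.1102% + 6.2326% = 8.34%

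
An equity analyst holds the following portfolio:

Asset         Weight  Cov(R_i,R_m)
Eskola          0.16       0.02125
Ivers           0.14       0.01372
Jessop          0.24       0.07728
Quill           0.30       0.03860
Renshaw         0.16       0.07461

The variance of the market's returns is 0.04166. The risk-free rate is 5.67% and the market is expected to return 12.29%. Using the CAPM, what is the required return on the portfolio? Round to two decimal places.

β_Eskola = 0.02125 / 0.04166 = 0.5101
β_Ivers = 0.01372 / 0.04166 = 0.3293
β_Jessop = 0.07728 / 0.04166 = 1.8550
β_Quill = 0.03860 / 0.04166 = 0.9265
β_Renshaw = 0.07461 / 0.04166 = 1.7909
β_P = Σ w_i β_i = 0.16×0.5101 + 0.14×0.3293 + 0.24×1.8550 + 0.30×0.9265 + 0.16×1.7909 = 1.1374
MRP = 12.29% − 5.67% = 6.62%
E(R_P) = R_f + β_P × MRP = 5.67% + 1.1374 × 6.62% = 13.20%

13.20%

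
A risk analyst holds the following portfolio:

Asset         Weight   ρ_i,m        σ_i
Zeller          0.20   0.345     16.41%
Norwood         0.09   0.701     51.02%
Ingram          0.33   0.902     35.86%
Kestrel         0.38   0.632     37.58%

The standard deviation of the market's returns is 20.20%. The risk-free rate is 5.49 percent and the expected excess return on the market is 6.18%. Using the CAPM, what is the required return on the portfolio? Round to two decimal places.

β_Zeller = 0.345 × 16.41% / 20.20% = 0.2803
β_Norwood = 0.701 × 51.02% / 20.20% = 1.7705
β_Ingram = 0.902 × 35.86% / 20.20% = 1.6013
β_Kestrel = 0.632 × 37.58% / 20.20% = 1.1758
β_P = Σ w_i β_i = 0.20×0.2803 + 0.09×1.7705 + 0.33×1.6013 + 0.38×1.1758 = 1.1906
E(R_P) = R_f + β_P × MRP = 5.49% + 1.1906 × 6.18% = 12.85%

12.85%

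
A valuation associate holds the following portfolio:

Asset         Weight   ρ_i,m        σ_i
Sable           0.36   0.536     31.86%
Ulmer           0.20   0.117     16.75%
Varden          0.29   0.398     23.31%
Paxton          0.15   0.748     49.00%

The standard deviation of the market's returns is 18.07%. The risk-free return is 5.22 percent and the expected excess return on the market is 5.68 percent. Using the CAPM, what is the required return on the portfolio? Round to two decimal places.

β_Sable = 0.536 × 31.86% / 18.07% = 0.9450
β_Ulmer = 0.117 × 16.75% / 18.07% = 0.1085
β_Varden = 0.398 × 23.31% / 18.07% = 0.5134
β_Paxton = 0.748 × 49.00% / 18.07% = 2.0283
β_P = Σ w_i β_i = 0.36×0.9450 + 0.20×0.1085 + 0.29×0.5134 + 0.15×2.0283 = 0.8150
E(R_P) = R_f + β_P × MRP = 5.22% + 0.8150 × 5.68% = 9.85%

9.85%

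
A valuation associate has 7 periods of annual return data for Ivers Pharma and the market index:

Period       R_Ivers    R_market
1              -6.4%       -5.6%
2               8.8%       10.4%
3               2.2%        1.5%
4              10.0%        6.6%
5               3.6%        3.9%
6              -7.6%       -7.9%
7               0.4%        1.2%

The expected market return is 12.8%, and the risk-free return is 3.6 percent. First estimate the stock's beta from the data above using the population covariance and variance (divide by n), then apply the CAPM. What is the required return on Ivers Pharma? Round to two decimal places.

13.00%

Mean R_i = (-6.4 + 8.8 + 2.2 + 10.0 + 3.6 − 7.6 + 0.4) / 7 = 1.5714%
Mean R_m = (-5.6 + 10.4 + 1.5 + 6.6 + 3.9 − 7.9 + 1.2) / 7 = 1.4429%
Σ(R_i − R̄_i)(R_m − R̄_m) = 255.3486  ⇒  Cov = 255.3486 / 7 = 36.4784
Σ(R_m − R̄_m)² = 249.8171  ⇒  Var(R_m) = 249.8171 / 7 = 35.6882
β = Cov / Var(R_m) = 36.4784 / 35.6882 = 1.0221
MRP = 12.8% − 3.6% = 9.20%
E(R) = R_f + β × MRP = 3.6% + 1.0221 × 9.2% = 13.00%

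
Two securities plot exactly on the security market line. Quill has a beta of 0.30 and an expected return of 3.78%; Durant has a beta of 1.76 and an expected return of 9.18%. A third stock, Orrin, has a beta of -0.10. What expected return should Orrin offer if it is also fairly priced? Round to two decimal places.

MRP (SML slope) = (9.18% − 3.78%) / (1.76 − 0.30) = 5.40% / 1.46 = 3.6986%
R_f (intercept) = 3.78% − 0.30 × 3.6986% = 2.6704%
E(R_Orrin) = R_f + β × MRP = 2.6704% + -0.10 × 3.6986% = 2.30%

2.30%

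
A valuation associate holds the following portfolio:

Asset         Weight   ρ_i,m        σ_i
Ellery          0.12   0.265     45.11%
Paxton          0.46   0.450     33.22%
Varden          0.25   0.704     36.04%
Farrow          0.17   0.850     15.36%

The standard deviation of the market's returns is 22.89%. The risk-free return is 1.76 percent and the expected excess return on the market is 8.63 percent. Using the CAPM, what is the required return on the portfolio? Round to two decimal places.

8.12%

β_Ellery = 0.265 × 45.11% / 22.89% = 0.5222
β_Paxton = 0.450 × 33.22% / 22.89% = 0.6531
β_Varden = 0.704 × 36.04% / 22.89% = 1.1084
β_Farrow = 0.850 × 15.36% / 22.89% = 0.5704
β_P = Σ w_i β_i = 0.12×0.5222 + 0.46×0.6531 + 0.25×1.1084 + 0.17×0.5704 = 0.7372
E(R_P) = R_f + β_P × MRP = 1.76% + 0.7372 × 8.63% = 8.12%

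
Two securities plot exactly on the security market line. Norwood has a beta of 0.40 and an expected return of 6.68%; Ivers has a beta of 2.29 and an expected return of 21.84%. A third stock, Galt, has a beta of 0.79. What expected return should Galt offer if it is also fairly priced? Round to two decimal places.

9.81%

MRP (SML slope) = (21.84% − 6.68%) / (2.29 − 0.40) = 15.16% / 1.89 = 8.0212%
R_f (intercept) = 6.68% − 0.40 × 8.0212% = 3.4715%
E(R_Galt) = R_f + β × MRP = 3.4715% + 0.79 × 8.0212% = 9.81%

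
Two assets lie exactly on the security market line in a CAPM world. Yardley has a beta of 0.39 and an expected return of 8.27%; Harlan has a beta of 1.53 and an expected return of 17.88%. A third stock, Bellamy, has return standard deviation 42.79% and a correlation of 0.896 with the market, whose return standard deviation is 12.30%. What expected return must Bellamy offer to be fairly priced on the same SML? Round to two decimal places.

MRP = (17.88% − 8.27%) / (1.53 − 0.39) = 8.4298%
R_f = 8.27% − 0.39 × 8.4298% = 4.9824%
β_Bellamy = ρ·σ_i/σ_m = 0.896 × 42.79 / 12.30 = 3.1171
E(R_Bellamy) = R_f + β × MRP = 4.9824% + 3.1171 × 8.4298% = 31.26%

31.26%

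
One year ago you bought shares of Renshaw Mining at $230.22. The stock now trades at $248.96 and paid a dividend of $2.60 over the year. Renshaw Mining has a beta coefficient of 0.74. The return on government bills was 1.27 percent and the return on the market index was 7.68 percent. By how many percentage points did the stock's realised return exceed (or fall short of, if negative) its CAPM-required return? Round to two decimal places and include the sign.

Realised HPR = (P1 + D1 − P0) / P0 = (248.96 + 2.60 − 230.22) / 230.22 = 21.34 / 230.22 = 9.2694%
MRP = 7.68% − 1.27% = 6.41%
CAPM required = R_f + β·MRP = 1.27% + 0.74 × 6.41% = 6.0134%
α = realised − required = 9.2694% − 6.0134% = +3.26%

+3.26%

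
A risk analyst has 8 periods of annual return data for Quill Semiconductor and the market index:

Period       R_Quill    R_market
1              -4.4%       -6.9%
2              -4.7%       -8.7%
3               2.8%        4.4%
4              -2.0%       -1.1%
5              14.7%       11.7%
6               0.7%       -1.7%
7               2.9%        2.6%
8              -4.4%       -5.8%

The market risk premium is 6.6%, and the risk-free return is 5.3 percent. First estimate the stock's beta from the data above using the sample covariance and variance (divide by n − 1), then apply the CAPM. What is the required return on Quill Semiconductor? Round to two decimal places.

11.35%

Mean R_i = (-4.4 − 4.7 + 2.8 − 2.0 + 14.7 + 0.7 + 2.9 − 4.4) / 8 = 0.7000%
Mean R_m = (-6.9 − 8.7 + 4.4 − 1.1 + 11.7 − 1.7 + 2.6 − 5.8) / 8 = -0.6875%
Σ(R_i − R̄_i)(R_m − R̄_m) = 293.4800  ⇒  Cov = 293.4800 / 7 = 41.9257
Σ(R_m − R̄_m)² = 320.2688  ⇒  Var(R_m) = 320.2688 / 7 = 45.7527
β = Cov / Var(R_m) = 41.9257 / 45.7527 = 0.9164
E(R) = R_f + β × MRP = 5.3% + 0.9164 × 6.6% = 11.35%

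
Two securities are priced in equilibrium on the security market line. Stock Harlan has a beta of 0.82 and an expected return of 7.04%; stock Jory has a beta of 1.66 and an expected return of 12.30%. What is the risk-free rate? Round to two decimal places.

Both satisfy E(R) = R_f + β·MRP, so the slope of the SML is
MRP = (12.30% − 7.04%) / (1.66 − 0.82) = 5.26% / 0.84 = 6.2619%
R_f = E(R_Harlan) − β_Harlan·MRP = 7.04% − 0.82 × 6.2619% = 1.9052%

1.91%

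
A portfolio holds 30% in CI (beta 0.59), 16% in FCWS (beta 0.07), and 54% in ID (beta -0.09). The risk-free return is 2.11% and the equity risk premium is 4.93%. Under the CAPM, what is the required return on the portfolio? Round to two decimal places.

2.80%

β_P = Σ w_i β_i = 0.30×0.59 + 0.16×0.07 + 0.54×-0.09 = 0.1396
E(R_P) = R_f + β_P × MRP = 2.11% + 0.1396 × 4.93% = 2.80%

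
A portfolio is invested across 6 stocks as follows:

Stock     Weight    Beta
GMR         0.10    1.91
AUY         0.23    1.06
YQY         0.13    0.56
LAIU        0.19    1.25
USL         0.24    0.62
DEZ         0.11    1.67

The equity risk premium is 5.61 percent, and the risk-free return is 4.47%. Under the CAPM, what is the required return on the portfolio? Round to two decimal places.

10.52%

β_P = Σ w_i β_i = 0.10×1.91 + 0.23×1.06 + 0.13×0.56 + 0.19×1.25 + 0.24×0.62 + 0.11×1.67 = 1.0776
E(R_P) = R_f + β_P × MRP = 4.47% + 1.0776 × 5.61% = 10.52%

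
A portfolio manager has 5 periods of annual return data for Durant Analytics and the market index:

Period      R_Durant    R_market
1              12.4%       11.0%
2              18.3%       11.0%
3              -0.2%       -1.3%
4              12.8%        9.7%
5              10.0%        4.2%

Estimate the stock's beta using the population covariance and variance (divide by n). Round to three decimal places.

Mean R_i = (12.4 + 18.3 − 0.2 + 12.8 + 10.0) / 5 = 10.6600%
Mean R_m = (11.0 + 11.0 − 1.3 + 9.7 + 4.2) / 5 = 6.9200%
Σ(R_i − R̄_i)(R_m − R̄_m) = 135.2840  ⇒  Cov = 135.2840 / 5 = 27.0568
Σ(R_m − R̄_m)² = 115.9880  ⇒  Var(R_m) = 115.9880 / 5 = 23.1976
β = Cov / Var(R_m) = 27.0568 / 23.1976 = 1.1664

1.166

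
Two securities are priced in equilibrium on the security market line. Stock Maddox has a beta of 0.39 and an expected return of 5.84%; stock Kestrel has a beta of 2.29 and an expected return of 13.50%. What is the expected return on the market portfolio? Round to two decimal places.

Both satisfy E(R) = R_f + β·MRP, so the slope of the SML is
MRP = (13.50% − 5.84%) / (2.29 − 0.39) = 7.66% / 1.90 = 4.0316%
R_f = E(R_Maddox) − β_Maddox·MRP = 5.84% − 0.39 × 4.0316% = 4.2677%
E(R_m) = R_f + MRP = 4.2677% + 4.0316% = 8.30%

8.30%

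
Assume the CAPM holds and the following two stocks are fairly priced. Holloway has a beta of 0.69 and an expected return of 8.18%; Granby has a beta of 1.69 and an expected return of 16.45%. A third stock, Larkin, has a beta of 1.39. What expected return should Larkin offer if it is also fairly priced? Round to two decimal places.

13.97%

MRP (SML slope) = (16.45% − 8.18%) / (1.69 − 0.69) = 8.27% / 1.00 = 8.2700%
R_f (intercept) = 8.18% − 0.69 × 8.2700% = 2.4737%
E(R_Larkin) = R_f + β × MRP = 2.4737% + 1.39 × 8.2700% = 13.97%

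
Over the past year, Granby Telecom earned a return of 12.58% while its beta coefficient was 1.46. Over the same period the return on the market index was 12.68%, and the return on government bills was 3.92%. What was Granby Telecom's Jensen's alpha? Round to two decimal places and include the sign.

-4.13%

Market excess return = 12.68% − 3.92% = 8.76%
CAPM benchmark = R_f + β(R_m − R_f) = 3.92% + 1.46 × 8.76% = 16.7096%
α = actual − benchmark = 12.58% − 16.7096% = -4.13%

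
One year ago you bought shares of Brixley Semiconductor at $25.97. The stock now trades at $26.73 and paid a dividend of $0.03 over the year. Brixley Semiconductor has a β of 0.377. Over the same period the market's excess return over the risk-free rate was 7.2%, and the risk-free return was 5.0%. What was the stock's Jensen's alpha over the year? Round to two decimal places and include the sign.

Realised HPR = (P1 + D1 − P0) / P0 = (26.73 + 0.03 − 25.97) / 25.97 = 0.79 / 25.97 = 3.0420%
CAPM required = R_f + β·MRP = 5.0% + 0.377 × 7.2% = 7.7144%
α = realised − required = 3.0420% − 7.7144% = -4.67%

-4.67%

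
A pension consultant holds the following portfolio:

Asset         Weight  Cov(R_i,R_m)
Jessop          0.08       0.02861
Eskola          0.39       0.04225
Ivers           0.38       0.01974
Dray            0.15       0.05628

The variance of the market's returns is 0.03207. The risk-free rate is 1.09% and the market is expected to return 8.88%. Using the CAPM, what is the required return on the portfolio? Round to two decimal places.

β_Jessop = 0.02861 / 0.03207 = 0.8921
β_Eskola = 0.04225 / 0.03207 = 1.3174
β_Ivers = 0.01974 / 0.03207 = 0.6155
β_Dray = 0.05628 / 0.03207 = 1.7549
β_P = Σ w_i β_i = 0.08×0.8921 + 0.39×1.3174 + 0.38×0.6155 + 0.15×1.7549 = 1.0823
MRP = 8.88% − 1.09% = 7.79%
E(R_P) = R_f + β_P × MRP = 1.09% + 1.0823 × 7.79% = 9.52%

9.52%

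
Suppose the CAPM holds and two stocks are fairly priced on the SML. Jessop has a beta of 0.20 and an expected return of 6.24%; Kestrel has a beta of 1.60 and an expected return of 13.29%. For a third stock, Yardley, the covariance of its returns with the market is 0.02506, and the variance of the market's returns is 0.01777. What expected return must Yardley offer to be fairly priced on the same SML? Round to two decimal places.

MRP = (13.29% − 6.24%) / (1.60 − 0.20) = 5.0357%
R_f = 6.24% − 0.20 × 5.0357% = 5.2329%
β_Yardley = Cov / Var(R_m) = 0.02506 / 0.01777 = 1.4102
E(R_Yardley) = R_f + β × MRP = 5.2329% + 1.4102 × 5.0357% = 12.33%

12.33%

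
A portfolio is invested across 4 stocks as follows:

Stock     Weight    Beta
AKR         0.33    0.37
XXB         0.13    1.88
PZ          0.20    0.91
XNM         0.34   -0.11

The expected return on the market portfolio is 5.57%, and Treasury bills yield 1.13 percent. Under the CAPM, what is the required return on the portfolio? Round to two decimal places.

3.40%

β_P = Σ w_i β_i = 0.33×0.37 + 0.13×1.88 + 0.20×0.91 + 0.34×-0.11 = 0.5111
MRP = 5.57% − 1.13% = 4.44%
E(R_P) = R_f + β_P × MRP = 1.13% + 0.5111 × 4.44% = 3.40%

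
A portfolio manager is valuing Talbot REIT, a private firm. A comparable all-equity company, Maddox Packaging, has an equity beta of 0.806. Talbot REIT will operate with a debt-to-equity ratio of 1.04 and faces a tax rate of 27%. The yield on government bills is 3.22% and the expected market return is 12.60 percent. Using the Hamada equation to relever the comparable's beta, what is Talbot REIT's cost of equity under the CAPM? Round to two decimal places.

β_L = β_U × [1 + (1 − t)(D/E)] = 0.806 × [1 + (1 − 0.27) × 1.04]
    = 0.806 × [1 + 0.73 × 1.04] = 0.806 × 1.7592 = 1.4179
MRP = 12.60% − 3.22% = 9.38%
E(R) = R_f + β_L × MRP = 3.22% + 1.4179 × 9.38% = 16.52%

16.52%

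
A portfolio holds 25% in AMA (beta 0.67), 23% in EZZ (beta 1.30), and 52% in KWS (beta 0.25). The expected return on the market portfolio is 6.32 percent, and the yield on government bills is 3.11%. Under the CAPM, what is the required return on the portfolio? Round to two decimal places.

5.02%

β_P = Σ w_i β_i = 0.25×0.67 + 0.23×1.30 + 0.52×0.25 = 0.5965
MRP = 6.32% − 3.11% = 3.21%
E(R_P) = R_f + β_P × MRP = 3.11% + 0.5965 × 3.21% = 5.02%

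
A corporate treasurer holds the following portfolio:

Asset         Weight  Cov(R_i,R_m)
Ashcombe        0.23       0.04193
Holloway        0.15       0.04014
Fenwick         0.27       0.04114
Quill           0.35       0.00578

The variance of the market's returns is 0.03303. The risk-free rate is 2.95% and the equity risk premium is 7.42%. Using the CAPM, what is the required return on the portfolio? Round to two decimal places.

9.42%

β_Ashcombe = 0.04193 / 0.03303 = 1.2695
β_Holloway = 0.04014 / 0.03303 = 1.2153
β_Fenwick = 0.04114 / 0.03303 = 1.2455
β_Quill = 0.00578 / 0.03303 = 0.1750
β_P = Σ w_i β_i = 0.23×1.2695 + 0.15×1.2153 + 0.27×1.2455 + 0.35×0.1750 = 0.8718
E(R_P) = R_f + β_P × MRP = 2.95% + 0.8718 × 7.42% = 9.42%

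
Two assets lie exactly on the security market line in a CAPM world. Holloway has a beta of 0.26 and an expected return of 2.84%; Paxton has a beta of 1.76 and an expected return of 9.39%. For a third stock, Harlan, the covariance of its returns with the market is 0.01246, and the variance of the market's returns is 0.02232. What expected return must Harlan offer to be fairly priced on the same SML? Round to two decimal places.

MRP = (9.39% − 2.84%) / (1.76 − 0.26) = 4.3667%
R_f = 2.84% − 0.26 × 4.3667% = 1.7047%
β_Harlan = Cov / Var(R_m) = 0.01246 / 0.02232 = 0.5582
E(R_Harlan) = R_f + β × MRP = 1.7047% + 0.5582 × 4.3667% = 4.14%

4.14%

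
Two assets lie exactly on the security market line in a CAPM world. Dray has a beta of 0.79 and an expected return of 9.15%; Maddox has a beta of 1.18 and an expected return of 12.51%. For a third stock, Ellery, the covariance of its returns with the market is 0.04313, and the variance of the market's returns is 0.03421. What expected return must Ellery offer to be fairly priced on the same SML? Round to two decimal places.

13.21%

MRP = (12.51% − 9.15%) / (1.18 − 0.79) = 8.6154%
R_f = 9.15% − 0.79 × 8.6154% = 2.3438%
β_Ellery = Cov / Var(R_m) = 0.04313 / 0.03421 = 1.2607
E(R_Ellery) = R_f + β × MRP = 2.3438% + 1.2607 × 8.6154% = 13.21%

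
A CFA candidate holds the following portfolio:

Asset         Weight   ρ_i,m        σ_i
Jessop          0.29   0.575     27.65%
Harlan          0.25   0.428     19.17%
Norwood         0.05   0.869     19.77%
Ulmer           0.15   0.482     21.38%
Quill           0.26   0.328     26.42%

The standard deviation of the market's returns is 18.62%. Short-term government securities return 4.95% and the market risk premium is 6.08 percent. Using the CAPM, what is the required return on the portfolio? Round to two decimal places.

β_Jessop = 0.575 × 27.65% / 18.62% = 0.8539
β_Harlan = 0.428 × 19.17% / 18.62% = 0.4406
β_Norwood = 0.869 × 19.77% / 18.62% = 0.9227
β_Ulmer = 0.482 × 21.38% / 18.62% = 0.5534
β_Quill = 0.328 × 26.42% / 18.62% = 0.4654
β_P = Σ w_i β_i = 0.29×0.8539 + 0.25×0.4406 + 0.05×0.9227 + 0.15×0.5534 + 0.26×0.4654 = 0.6079
E(R_P) = R_f + β_P × MRP = 4.95% + 0.6079 × 6.08% = 8.65%

8.65%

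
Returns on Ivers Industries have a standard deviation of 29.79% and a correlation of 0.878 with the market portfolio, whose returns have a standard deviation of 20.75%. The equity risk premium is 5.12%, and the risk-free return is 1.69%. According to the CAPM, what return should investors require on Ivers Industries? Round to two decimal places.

8.14%

β = ρ × σ_i / σ_m = 0.878 × 29.79% / 20.75% = 1.2605
E(R) = 1.69% + 1.2605 × 5.12% = 8.14%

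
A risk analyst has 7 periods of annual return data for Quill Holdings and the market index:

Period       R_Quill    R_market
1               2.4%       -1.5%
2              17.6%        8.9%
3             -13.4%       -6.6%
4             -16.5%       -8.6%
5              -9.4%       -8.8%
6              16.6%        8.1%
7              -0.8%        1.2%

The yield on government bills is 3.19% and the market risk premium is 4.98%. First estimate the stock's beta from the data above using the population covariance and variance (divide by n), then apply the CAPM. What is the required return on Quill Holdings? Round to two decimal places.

12.03%

Mean R_i = (2.4 + 17.6 − 13.4 − 16.5 − 9.4 + 16.6 − 0.8) / 7 = -0.5000%
Mean R_m = (-1.5 + 8.9 − 6.6 − 8.6 − 8.8 + 8.1 + 1.2) / 7 = -1.0429%
Σ(R_i − R̄_i)(R_m − R̄_m) = 595.9500  ⇒  Cov = 595.9500 / 7 = 85.1357
Σ(R_m − R̄_m)² = 335.8571  ⇒  Var(R_m) = 335.8571 / 7 = 47.9796
β = Cov / Var(R_m) = 85.1357 / 47.9796 = 1.7744
E(R) = R_f + β × MRP = 3.19% + 1.7744 × 4.98% = 12.03%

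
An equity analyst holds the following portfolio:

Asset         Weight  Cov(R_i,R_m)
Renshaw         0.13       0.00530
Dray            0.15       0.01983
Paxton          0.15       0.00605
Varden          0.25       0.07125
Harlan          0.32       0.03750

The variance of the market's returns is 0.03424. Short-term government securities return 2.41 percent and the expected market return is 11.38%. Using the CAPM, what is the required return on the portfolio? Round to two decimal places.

β_Renshaw = 0.00530 / 0.03424 = 0.1548
β_Dray = 0.01983 / 0.03424 = 0.5791
β_Paxton = 0.00605 / 0.03424 = 0.1767
β_Varden = 0.07125 / 0.03424 = 2.0809
β_Harlan = 0.03750 / 0.03424 = 1.0952
β_P = Σ w_i β_i = 0.13×0.1548 + 0.15×0.5791 + 0.15×0.1767 + 0.25×2.0809 + 0.32×1.0952 = 1.0042
MRP = 11.38% − 2.41% = 8.97%
E(R_P) = R_f + β_P × MRP = 2.41% + 1.0042 × 8.97% = 11.42%

11.42%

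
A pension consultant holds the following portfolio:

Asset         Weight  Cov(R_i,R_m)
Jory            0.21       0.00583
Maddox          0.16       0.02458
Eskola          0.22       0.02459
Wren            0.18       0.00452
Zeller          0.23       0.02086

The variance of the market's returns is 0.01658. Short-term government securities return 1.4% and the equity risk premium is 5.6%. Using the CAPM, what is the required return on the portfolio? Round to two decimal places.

6.86%

β_Jory = 0.00583 / 0.01658 = 0.3516
β_Maddox = 0.02458 / 0.01658 = 1.4825
β_Eskola = 0.02459 / 0.01658 = 1.4831
β_Wren = 0.00452 / 0.01658 = 0.2726
β_Zeller = 0.02086 / 0.01658 = 1.2581
β_P = Σ w_i β_i = 0.21×0.3516 + 0.16×1.4825 + 0.22×1.4831 + 0.18×0.2726 + 0.23×1.2581 = 0.9757
E(R_P) = R_f + β_P × MRP = 1.4% + 0.9757 × 5.6% = 6.86%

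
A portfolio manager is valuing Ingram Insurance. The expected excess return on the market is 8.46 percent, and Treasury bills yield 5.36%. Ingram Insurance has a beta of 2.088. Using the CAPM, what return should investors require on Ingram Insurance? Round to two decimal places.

E(R) = R_f + β × MRP = 5.36% + 2.088 × 8.46% = 23.02%

23.02%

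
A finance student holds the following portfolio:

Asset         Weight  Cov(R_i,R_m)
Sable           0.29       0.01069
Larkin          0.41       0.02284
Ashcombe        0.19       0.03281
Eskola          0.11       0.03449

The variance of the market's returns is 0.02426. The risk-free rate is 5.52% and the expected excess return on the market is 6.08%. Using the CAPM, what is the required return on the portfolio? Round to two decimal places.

β_Sable = 0.01069 / 0.02426 = 0.4406
β_Larkin = 0.02284 / 0.02426 = 0.9415
β_Ashcombe = 0.03281 / 0.02426 = 1.3524
β_Eskola = 0.03449 / 0.02426 = 1.4217
β_P = Σ w_i β_i = 0.29×0.4406 + 0.41×0.9415 + 0.19×1.3524 + 0.11×1.4217 = 0.9271
E(R_P) = R_f + β_P × MRP = 5.52% + 0.9271 × 6.08% = 11.16%

11.16%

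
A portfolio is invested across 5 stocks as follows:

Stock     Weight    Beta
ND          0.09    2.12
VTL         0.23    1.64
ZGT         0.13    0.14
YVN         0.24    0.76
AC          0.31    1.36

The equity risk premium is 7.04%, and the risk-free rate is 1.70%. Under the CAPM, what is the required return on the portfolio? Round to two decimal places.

10.08%

β_P = Σ w_i β_i = 0.09×2.12 + 0.23×1.64 + 0.13×0.14 + 0.24×0.76 + 0.31×1.36 = 1.1902
E(R_P) = R_f + β_P × MRP = 1.70% + 1.1902 × 7.04% = 10.08%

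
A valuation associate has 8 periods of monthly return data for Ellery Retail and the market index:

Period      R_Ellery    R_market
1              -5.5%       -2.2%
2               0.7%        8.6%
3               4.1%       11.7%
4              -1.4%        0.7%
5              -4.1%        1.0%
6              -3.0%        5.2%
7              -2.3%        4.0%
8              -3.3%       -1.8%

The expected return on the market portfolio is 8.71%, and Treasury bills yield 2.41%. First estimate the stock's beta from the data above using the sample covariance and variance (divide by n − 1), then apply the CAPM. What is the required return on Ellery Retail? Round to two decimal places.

Mean R_i = (-5.5 + 0.7 + 4.1 − 1.4 − 4.1 − 3.0 − 2.3 − 3.3) / 8 = -1.8500%
Mean R_m = (-2.2 + 8.6 + 11.7 + 0.7 + 1.0 + 5.2 + 4.0 − 1.8) / 8 = 3.4000%
Σ(R_i − R̄_i)(R_m − R̄_m) = 92.4700  ⇒  Cov = 92.4700 / 7 = 13.2100
Σ(R_m − R̄_m)² = 170.9800  ⇒  Var(R_m) = 170.9800 / 7 = 24.4257
β = Cov / Var(R_m) = 13.2100 / 24.4257 = 0.5408
MRP = 8.71% − 2.41% = 6.30%
E(R) = R_f + β × MRP = 2.41% + 0.5408 × 6.30% = 5.82%

5.82%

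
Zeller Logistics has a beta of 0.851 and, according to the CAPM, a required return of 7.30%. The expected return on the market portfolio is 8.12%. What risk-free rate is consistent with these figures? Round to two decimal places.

E(R) = R_f + β(E(R_m) − R_f) = R_f(1 − β) + β·E(R_m)
7.30% = R_f × (1 − 0.851) + 0.851 × 8.12%
7.30% = R_f × 0.149 + 6.91012%
R_f = (7.30% − 6.91012%) / 0.149 = 2.62%

2.62%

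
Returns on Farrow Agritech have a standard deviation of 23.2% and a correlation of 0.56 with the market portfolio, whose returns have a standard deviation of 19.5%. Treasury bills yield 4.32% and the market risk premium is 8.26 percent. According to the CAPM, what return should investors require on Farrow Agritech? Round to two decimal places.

9.82%

β = ρ × σ_i / σ_m = 0.56 × 23.2% / 19.5% = 0.6663
E(R) = 4.32% + 0.6663 × 8.26% = 9.82%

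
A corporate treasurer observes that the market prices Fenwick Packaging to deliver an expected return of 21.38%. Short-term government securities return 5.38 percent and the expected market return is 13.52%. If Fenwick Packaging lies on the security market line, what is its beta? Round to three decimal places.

1.966

MRP = 13.52% − 5.38% = 8.14%
β = (E(R) − R_f) / MRP = (21.38% − 5.38%) / 8.14% = 16.00% / 8.14% = 1.966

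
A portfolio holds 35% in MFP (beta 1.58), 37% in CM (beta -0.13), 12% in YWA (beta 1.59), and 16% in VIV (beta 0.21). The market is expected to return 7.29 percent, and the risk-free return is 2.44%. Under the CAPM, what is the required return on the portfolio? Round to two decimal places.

5.98%

β_P = Σ w_i β_i = 0.35×1.58 + 0.37×-0.13 + 0.12×1.59 + 0.16×0.21 = 0.7293
MRP = 7.29% − 2.44% = 4.85%
E(R_P) = R_f + β_P × MRP = 2.44% + 0.7293 × 4.85% = 5.98%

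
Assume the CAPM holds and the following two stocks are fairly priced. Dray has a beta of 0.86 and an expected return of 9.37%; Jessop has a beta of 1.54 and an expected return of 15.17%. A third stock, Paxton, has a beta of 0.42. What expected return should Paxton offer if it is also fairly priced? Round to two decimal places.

MRP (SML slope) = (15.17% − 9.37%) / (1.54 − 0.86) = 5.80% / 0.68 = 8.5294%
R_f (intercept) = 9.37% − 0.86 × 8.5294% = 2.0347%
E(R_Paxton) = R_f + β × MRP = 2.0347% + 0.42 × 8.5294% = 5.62%

5.62%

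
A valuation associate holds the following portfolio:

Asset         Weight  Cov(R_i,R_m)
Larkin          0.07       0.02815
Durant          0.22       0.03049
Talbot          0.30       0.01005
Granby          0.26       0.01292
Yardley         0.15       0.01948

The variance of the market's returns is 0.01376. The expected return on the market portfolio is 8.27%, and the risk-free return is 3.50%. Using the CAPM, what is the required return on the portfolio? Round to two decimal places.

β_Larkin = 0.02815 / 0.01376 = 2.0458
β_Durant = 0.03049 / 0.01376 = 2.2158
β_Talbot = 0.01005 / 0.01376 = 0.7304
β_Granby = 0.01292 / 0.01376 = 0.9390
β_Yardley = 0.01948 / 0.01376 = 1.4157
β_P = Σ w_i β_i = 0.07×2.0458 + 0.22×2.2158 + 0.30×0.7304 + 0.26×0.9390 + 0.15×1.4157 = 1.3063
MRP = 8.27% − 3.50% = 4.77%
E(R_P) = R_f + β_P × MRP = 3.50% + 1.3063 × 4.77% = 9.73%

9.73%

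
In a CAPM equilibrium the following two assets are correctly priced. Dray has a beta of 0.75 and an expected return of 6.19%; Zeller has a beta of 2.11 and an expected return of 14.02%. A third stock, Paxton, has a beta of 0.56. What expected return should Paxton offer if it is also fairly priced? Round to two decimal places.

5.10%

MRP (SML slope) = (14.02% − 6.19%) / (2.11 − 0.75) = 7.83% / 1.36 = 5.7574%
R_f (intercept) = 6.19% − 0.75 × 5.7574% = 1.8720%
E(R_Paxton) = R_f + β × MRP = 1.8720% + 0.56 × 5.7574% = 5.10%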